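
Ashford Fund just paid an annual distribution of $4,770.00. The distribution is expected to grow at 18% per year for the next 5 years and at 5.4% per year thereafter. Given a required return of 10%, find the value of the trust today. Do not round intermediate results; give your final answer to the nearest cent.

D_1 = 5628.60000
D_2 = 6641.74800
D_3 = 7837.26264
D_4 = 9247.96992
D_5 = 10912.60450
Terminal value at year 5: TV = D_5×(1+g_2)/(r−g_2) = 11501.88514/0.046 = 250040.98137
P_0 = D_1/(1+r)^1 + D_2/(1+r)^2 + D_3/(1+r)^3 + D_4/(1+r)^4 + D_5/(1+r)^5 + TV/(1+r)^5
    = 5116.90909 + 5489.04793 + 5888.25142 + 6316.48789 + 6775.86882 + 155255.77697 = 184842.34213

$184842.34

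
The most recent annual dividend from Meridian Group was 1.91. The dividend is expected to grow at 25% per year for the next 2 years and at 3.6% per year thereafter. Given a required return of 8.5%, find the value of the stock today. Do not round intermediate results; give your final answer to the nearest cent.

58.33

D_1 = 2.38750
D_2 = 2.98438
Terminal value at year 2: TV = D_2×(1+g_2)/(r−g_2) = 3.09181/0.049 = 63.09821
P_0 = D_1/(1+r)^1 + D_2/(1+r)^2 + TV/(1+r)^2
    = 2.20046 + 2.53509 + 53.59911 = 58.33467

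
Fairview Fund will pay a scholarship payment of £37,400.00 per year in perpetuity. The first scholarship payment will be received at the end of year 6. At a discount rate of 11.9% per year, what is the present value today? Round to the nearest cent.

£179132.43

Value at end of year 5: C / r = £37,400.00 / 0.119 = £314,285.7143
Discount to today: PV = £314,285.7143 / (1 + 0.119)^5 = £314,285.7143 / 1.754488 = £179,132.43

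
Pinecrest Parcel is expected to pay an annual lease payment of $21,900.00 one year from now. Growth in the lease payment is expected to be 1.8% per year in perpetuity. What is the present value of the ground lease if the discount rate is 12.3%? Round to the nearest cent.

$208571.43

Growing perpetuity: P = D₁ / (r − g) = $21,900.0000 / (0.123 − 0.018) = $208,571.43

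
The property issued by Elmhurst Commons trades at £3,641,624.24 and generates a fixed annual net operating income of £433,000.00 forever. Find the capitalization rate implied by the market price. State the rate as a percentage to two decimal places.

P = C/r ⇒ r = C/P = £433,000.00/£3,641,624.24 = 0.118903

11.89%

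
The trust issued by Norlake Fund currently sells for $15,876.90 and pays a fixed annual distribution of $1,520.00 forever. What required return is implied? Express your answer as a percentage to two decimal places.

9.57%

P = C/r ⇒ r = C/P = $1,520.00/$15,876.90 = 0.095737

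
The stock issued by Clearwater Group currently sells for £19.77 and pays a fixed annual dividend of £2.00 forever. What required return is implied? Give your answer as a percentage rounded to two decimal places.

10.12%

P = C/r ⇒ r = C/P = £2.00/£19.77 = 0.101163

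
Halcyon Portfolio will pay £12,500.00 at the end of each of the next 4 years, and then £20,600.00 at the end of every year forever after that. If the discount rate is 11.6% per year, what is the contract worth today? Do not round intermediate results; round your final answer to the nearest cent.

PV of 4-year annuity: £12,500.00 × [1 − (1+0.116)^−4] / 0.116 = 38288.94917
Perpetuity value at year 4: £20,600.00 / 0.116 = 177586.20690
PV of perpetuity: 177586.20690 / (1+0.116)^4 = 114486.01867
Total PV = 38288.94917 + 114486.01867 = 152774.96784

£152774.97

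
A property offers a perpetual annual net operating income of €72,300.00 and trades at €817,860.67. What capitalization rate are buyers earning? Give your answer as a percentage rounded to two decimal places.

P = C/r ⇒ r = C/P = €72,300.00/€817,860.67 = 0.088401

8.84%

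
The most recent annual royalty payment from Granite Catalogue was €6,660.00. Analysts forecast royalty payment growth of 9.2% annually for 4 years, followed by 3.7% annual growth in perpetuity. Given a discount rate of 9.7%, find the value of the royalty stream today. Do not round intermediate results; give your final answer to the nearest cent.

D_1 = 7272.72000
D_2 = 7941.81024
D_3 = 8672.45678
D_4 = 9470.32281
Terminal value at year 4: TV = D_4×(1+g_2)/(r−g_2) = 9820.72475/0.06 = 163678.74583
P_0 = D_1/(1+r)^1 + D_2/(1+r)^2 + D_3/(1+r)^3 + D_4/(1+r)^4 + TV/(1+r)^4
    = 6629.64448 + 6599.42733 + 6569.34790 + 6539.40556 + 113022.72613 = 139360.55140

€139360.55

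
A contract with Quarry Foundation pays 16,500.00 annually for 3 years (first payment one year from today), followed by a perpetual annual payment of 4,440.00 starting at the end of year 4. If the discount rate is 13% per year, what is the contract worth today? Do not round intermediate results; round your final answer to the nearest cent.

PV of 3-year annuity: 16,500.00 × [1 − (1+0.13)^−3] / 0.13 = 38959.01786
Perpetuity value at year 3: 4,440.00 / 0.13 = 34153.84615
PV of perpetuity: 34153.84615 / (1+0.13)^3 = 23670.32862
Total PV = 38959.01786 + 23670.32862 = 62629.34648

62629.35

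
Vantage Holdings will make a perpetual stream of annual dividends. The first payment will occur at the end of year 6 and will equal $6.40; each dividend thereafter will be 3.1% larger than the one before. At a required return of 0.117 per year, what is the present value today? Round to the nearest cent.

Value at end of year 5: C₁ / (r − g) = $6.40 / (0.117 − 0.031) = $74.4186
Discount to today: PV = $74.4186 / (1 + 0.117)^5 = $74.4186 / 1.738865 = $42.80

$42.80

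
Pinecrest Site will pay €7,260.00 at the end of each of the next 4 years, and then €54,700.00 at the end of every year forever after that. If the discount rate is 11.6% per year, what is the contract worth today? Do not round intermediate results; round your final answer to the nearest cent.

€326237.50

PV of 4-year annuity: €7,260.00 × [1 − (1+0.116)^−4] / 0.116 = 22238.22168
Perpetuity value at year 4: €54,700.00 / 0.116 = 471551.72414
PV of perpetuity: 471551.72414 / (1+0.116)^4 = 303999.28258
Total PV = 22238.22168 + 303999.28258 = 326237.50426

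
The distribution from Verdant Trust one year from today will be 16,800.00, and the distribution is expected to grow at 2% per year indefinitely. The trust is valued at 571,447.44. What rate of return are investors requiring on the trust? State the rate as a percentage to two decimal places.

4.94%

P = D₁/(r − g) ⇒ r = D₁/P + g = 16,800.0000/571,447.44 + 0.02 = 0.029399 + 0.02 = 0.049399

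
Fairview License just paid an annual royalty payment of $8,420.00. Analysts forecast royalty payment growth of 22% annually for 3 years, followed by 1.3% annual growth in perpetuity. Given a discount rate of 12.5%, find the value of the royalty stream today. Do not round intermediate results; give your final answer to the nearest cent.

$126895.12

D_1 = 10272.40000
D_2 = 12532.32800
D_3 = 15289.44016
Terminal value at year 3: TV = D_3×(1+g_2)/(r−g_2) = 15488.20288/0.112 = 138287.52573
P_0 = D_1/(1+r)^1 + D_2/(1+r)^2 + D_3/(1+r)^3 + TV/(1+r)^3
    = 9131.02222 + 9902.08632 + 10738.26250 + 97123.74921 = 126895.12025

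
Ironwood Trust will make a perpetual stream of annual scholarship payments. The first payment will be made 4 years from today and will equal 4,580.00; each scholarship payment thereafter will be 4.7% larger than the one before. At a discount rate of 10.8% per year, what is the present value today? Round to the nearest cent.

55197.11

Value at end of year 3: C₁ / (r − g) = 4,580.00 / (0.108 − 0.047) = 75,081.9672
Discount to today: PV = 75,081.9672 / (1 + 0.108)^3 = 75,081.9672 / 1.360252 = 55,197.11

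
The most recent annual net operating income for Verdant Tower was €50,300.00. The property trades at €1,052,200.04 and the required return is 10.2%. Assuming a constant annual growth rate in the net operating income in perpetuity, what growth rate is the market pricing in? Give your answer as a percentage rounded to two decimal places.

P = D₀(1+g)/(r−g) ⇒ P(r−g) = D₀(1+g) ⇒ g(P+D₀) = P·r − D₀
g = (P·r − D₀)/(P + D₀) = (€1,052,200.04×0.102 − €50,300.00) / (€1,052,200.04 + €50,300.00) = 0.051723

5.17%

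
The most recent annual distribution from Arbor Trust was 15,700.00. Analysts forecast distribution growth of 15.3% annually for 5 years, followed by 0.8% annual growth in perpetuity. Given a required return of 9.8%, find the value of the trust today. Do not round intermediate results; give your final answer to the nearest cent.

315633.20

D_1 = 18102.10000
D_2 = 20871.72130
D_3 = 24065.09466
D_4 = 27747.05414
D_5 = 31992.35343
Terminal value at year 5: TV = D_5×(1+g_2)/(r−g_2) = 32248.29225/0.09 = 358314.35836
P_0 = D_1/(1+r)^1 + D_2/(1+r)^2 + D_3/(1+r)^3 + D_4/(1+r)^4 + D_5/(1+r)^5 + TV/(1+r)^5
    = 16486.42987 + 17312.25286 + 18179.44221 + 19090.07001 + 20046.31213 + 224518.69590 = 315633.20299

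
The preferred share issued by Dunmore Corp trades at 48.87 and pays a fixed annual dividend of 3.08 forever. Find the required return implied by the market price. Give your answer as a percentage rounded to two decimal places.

6.30%

P = C/r ⇒ r = C/P = 3.08/48.87 = 0.063024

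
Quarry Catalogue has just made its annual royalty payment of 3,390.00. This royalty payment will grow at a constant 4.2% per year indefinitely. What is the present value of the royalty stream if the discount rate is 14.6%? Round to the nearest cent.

D₁ = D₀ × (1 + g) = 3,390.00 × 1.042 = 3,532.3800
Growing perpetuity: P = D₁ / (r − g) = 3,532.3800 / (0.146 − 0.042) = 33,965.19

33965.19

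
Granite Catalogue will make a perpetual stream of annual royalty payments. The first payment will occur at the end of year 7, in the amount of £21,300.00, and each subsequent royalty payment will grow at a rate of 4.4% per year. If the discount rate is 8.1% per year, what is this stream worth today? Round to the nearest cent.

Value at end of year 6: C₁ / (r − g) = £21,300.00 / (0.081 − 0.044) = £575,675.6757
Discount to today: PV = £575,675.6757 / (1 + 0.081)^6 = £575,675.6757 / 1.595711 = £360,764.43

£360764.43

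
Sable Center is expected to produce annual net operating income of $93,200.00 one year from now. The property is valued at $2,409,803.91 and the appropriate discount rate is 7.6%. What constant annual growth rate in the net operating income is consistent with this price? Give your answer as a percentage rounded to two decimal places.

P = D₁/(r−g) ⇒ g = r − D₁/P = 0.076 − $93,200.00/$2,409,803.91 = 0.037325

3.73%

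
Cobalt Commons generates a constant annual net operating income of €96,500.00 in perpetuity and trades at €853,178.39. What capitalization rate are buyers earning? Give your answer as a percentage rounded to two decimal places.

P = C/r ⇒ r = C/P = €96,500.00/€853,178.39 = 0.113106

11.31%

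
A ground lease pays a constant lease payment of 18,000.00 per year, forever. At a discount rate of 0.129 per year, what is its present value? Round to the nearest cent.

Level perpetuity: PV = C / r = 18,000.00 / 0.129 = 139,534.88

139534.88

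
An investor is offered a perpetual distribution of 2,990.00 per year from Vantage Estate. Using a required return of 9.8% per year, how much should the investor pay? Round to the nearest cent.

Level perpetuity: PV = C / r = 2,990.00 / 0.098 = 30,510.20

30510.20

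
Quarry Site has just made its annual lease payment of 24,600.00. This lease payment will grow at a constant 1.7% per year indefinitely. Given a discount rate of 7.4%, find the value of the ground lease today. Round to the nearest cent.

438915.79

D₁ = D₀ × (1 + g) = 24,600.00 × 1.017 = 25,018.2000
Growing perpetuity: P = D₁ / (r − g) = 25,018.2000 / (0.074 − 0.017) = 438,915.79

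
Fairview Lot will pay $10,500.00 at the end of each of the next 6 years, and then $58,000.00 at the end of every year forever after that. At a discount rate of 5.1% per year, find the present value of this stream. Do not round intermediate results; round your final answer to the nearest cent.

$896928.64

PV of 6-year annuity: $10,500.00 × [1 − (1+0.051)^−6] / 0.051 = 53124.75283
Perpetuity value at year 6: $58,000.00 / 0.051 = 1137254.90196
PV of perpetuity: 1137254.90196 / (1+0.051)^6 = 843803.88634
Total PV = 53124.75283 + 843803.88634 = 896928.63917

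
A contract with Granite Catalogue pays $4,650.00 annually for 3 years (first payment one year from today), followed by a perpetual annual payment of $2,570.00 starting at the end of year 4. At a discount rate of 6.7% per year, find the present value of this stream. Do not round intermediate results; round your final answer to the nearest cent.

$43846.84

PV of 3-year annuity: $4,650.00 × [1 − (1+0.067)^−3] / 0.067 = 12270.26622
Perpetuity value at year 3: $2,570.00 / 0.067 = 38358.20896
PV of perpetuity: 38358.20896 / (1+0.067)^3 = 31576.57795
Total PV = 12270.26622 + 31576.57795 = 43846.84417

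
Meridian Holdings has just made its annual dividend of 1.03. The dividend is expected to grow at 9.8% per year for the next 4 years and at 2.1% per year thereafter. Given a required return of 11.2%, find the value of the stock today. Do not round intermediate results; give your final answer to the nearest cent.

D_1 = 1.13094
D_2 = 1.24177
D_3 = 1.36347
D_4 = 1.49709
Terminal value at year 4: TV = D_4×(1+g_2)/(r−g_2) = 1.52852/0.091 = 16.79697
P_0 = D_1/(1+r)^1 + D_2/(1+r)^2 + D_3/(1+r)^3 + D_4/(1+r)^4 + TV/(1+r)^4
    = 1.01703 + 1.00423 + 0.99158 + 0.97910 + 10.98530 = 14.97724

14.98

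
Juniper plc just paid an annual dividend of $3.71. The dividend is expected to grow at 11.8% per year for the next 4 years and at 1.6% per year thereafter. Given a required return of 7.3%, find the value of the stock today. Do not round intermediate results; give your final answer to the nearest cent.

$94.40

D_1 = 4.14778
D_2 = 4.63722
D_3 = 5.18441
D_4 = 5.79617
Terminal value at year 4: TV = D_4×(1+g_2)/(r−g_2) = 5.88891/0.057 = 103.31419
P_0 = D_1/(1+r)^1 + D_2/(1+r)^2 + D_3/(1+r)^3 + D_4/(1+r)^4 + TV/(1+r)^4
    = 3.86559 + 4.02771 + 4.19662 + 4.37263 + 77.94012 = 94.40267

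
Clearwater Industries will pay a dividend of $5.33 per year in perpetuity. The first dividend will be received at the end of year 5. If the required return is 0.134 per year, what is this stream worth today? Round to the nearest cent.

$24.05

Value at end of year 4: C / r = $5.33 / 0.134 = $39.7761
Discount to today: PV = $39.7761 / (1 + 0.134)^4 = $39.7761 / 1.653683 = $24.05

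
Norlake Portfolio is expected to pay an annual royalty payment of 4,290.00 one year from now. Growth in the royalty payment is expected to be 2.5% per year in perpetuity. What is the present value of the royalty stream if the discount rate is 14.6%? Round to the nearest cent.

Growing perpetuity: P = D₁ / (r − g) = 4,290.0000 / (0.146 − 0.025) = 35,454.55

35454.55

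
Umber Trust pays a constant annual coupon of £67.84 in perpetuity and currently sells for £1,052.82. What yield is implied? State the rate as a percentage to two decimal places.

P = C/r ⇒ r = C/P = £67.84/£1,052.82 = 0.064436

6.44%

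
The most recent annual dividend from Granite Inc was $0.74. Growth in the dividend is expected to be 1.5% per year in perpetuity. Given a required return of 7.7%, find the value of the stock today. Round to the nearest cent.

D₁ = D₀ × (1 + g) = $0.74 × 1.015 = $0.7511
Growing perpetuity: P = D₁ / (r − g) = $0.7511 / (0.077 − 0.015) = $12.11

$12.11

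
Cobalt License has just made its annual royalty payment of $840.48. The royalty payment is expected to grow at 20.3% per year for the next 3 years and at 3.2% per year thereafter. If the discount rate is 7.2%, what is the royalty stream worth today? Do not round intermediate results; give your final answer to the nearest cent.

$33834.42

D_1 = 1011.09744
D_2 = 1216.35022
D_3 = 1463.26932
Terminal value at year 3: TV = D_3×(1+g_2)/(r−g_2) = 1510.09393/0.04 = 37752.34833
P_0 = D_1/(1+r)^1 + D_2/(1+r)^2 + D_3/(1+r)^3 + TV/(1+r)^3
    = 943.18791 + 1058.44688 + 1187.79067 + 30644.99927 = 33834.42473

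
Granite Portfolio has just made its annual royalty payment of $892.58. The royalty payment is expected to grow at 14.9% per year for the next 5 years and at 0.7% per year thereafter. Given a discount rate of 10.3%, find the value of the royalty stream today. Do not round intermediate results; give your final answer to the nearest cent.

D_1 = 1025.57442
D_2 = 1178.38501
D_3 = 1353.96437
D_4 = 1555.70507
D_5 = 1787.50512
Terminal value at year 5: TV = D_5×(1+g_2)/(r−g_2) = 1800.01766/0.096 = 18750.18393
P_0 = D_1/(1+r)^1 + D_2/(1+r)^2 + D_3/(1+r)^3 + D_4/(1+r)^4 + D_5/(1+r)^5 + TV/(1+r)^5
    = 929.80455 + 968.58153 + 1008.97568 + 1051.05445 + 1094.88809 + 11484.91989 = 16538.22420

$16538.22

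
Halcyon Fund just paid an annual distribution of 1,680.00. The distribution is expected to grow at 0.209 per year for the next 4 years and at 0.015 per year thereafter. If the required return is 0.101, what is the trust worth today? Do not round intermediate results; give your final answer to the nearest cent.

37366.91

D_1 = 2031.12000
D_2 = 2455.62408
D_3 = 2968.84951
D_4 = 3589.33906
Terminal value at year 4: TV = D_4×(1+g_2)/(r−g_2) = 3643.17915/0.086 = 42362.54822
P_0 = D_1/(1+r)^1 + D_2/(1+r)^2 + D_3/(1+r)^3 + D_4/(1+r)^4 + TV/(1+r)^4
    = 1844.79564 + 2025.75652 + 2224.46833 + 2442.67231 + 28829.21389 = 37366.90669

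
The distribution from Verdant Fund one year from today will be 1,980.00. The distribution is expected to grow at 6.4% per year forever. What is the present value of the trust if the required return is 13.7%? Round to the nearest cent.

Growing perpetuity: P = D₁ / (r − g) = 1,980.0000 / (0.137 − 0.064) = 27,123.29

27123.29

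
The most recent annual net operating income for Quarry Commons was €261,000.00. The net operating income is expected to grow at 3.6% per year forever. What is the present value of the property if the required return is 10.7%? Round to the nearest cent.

€3808394.37

D₁ = D₀ × (1 + g) = €261,000.00 × 1.036 = €270,396.0000
Growing perpetuity: P = D₁ / (r − g) = €270,396.0000 / (0.107 − 0.036) = €3,808,394.37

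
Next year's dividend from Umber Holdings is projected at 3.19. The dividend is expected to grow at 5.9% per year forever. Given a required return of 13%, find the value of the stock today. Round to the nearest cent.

Growing perpetuity: P = D₁ / (r − g) = 3.1900 / (0.13 − 0.059) = 44.93

44.93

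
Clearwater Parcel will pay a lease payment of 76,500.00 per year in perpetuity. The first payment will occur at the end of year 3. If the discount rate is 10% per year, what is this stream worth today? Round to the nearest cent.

632231.40

Value at end of year 2: C / r = 76,500.00 / 0.1 = 765,000.0000
Discount to today: PV = 765,000.0000 / (1 + 0.1)^2 = 765,000.0000 / 1.210000 = 632,231.40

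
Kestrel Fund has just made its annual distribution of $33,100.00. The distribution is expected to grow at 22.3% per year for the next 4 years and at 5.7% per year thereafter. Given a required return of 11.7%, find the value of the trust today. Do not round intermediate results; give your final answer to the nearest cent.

D_1 = 40481.30000
D_2 = 49508.62990
D_3 = 60549.05437
D_4 = 74051.49349
Terminal value at year 4: TV = D_4×(1+g_2)/(r−g_2) = 78272.42862/0.06 = 1304540.47701
P_0 = D_1/(1+r)^1 + D_2/(1+r)^2 + D_3/(1+r)^3 + D_4/(1+r)^4 + TV/(1+r)^4
    = 36241.09221 + 39680.26479 + 43445.80469 + 47568.68321 + 838001.63580 = 1004937.48070

$1004937.48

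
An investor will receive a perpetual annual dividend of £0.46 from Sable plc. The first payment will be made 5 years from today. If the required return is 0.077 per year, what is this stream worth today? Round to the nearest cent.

Value at end of year 4: C / r = £0.46 / 0.077 = £5.9740
Discount to today: PV = £5.9740 / (1 + 0.077)^4 = £5.9740 / 1.345435 = £4.44

£4.44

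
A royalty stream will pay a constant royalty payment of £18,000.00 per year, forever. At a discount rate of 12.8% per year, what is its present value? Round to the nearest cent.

Level perpetuity: PV = C / r = £18,000.00 / 0.128 = £140,625.00

£140625.00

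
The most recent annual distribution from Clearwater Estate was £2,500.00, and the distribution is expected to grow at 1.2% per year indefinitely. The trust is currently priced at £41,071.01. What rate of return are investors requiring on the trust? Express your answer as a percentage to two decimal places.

D₁ = £2,500.00 × 1.012 = £2,530.0000
P = D₁/(r − g) ⇒ r = D₁/P + g = £2,530.0000/£41,071.01 + 0.012 = 0.061601 + 0.012 = 0.073601

7.36%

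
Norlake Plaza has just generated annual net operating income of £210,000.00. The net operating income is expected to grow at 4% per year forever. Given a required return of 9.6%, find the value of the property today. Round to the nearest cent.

D₁ = D₀ × (1 + g) = £210,000.00 × 1.04 = £218,400.0000
Growing perpetuity: P = D₁ / (r − g) = £218,400.0000 / (0.096 − 0.04) = £3,900,000.00

£3900000.00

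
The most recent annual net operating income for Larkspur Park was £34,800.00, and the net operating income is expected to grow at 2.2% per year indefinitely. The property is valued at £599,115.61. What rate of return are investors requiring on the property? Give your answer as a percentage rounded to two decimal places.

D₁ = £34,800.00 × 1.022 = £35,565.6000
P = D₁/(r − g) ⇒ r = D₁/P + g = £35,565.6000/£599,115.61 + 0.022 = 0.059364 + 0.022 = 0.081364

8.14%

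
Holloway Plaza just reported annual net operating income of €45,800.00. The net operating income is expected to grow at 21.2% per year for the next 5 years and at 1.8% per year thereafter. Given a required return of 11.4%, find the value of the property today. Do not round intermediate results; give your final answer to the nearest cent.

€1037346.06

D_1 = 55509.60000
D_2 = 67277.63520
D_3 = 81540.49386
D_4 = 98827.07856
D_5 = 119778.41922
Terminal value at year 5: TV = D_5×(1+g_2)/(r−g_2) = 121934.43076/0.096 = 1270150.32044
P_0 = D_1/(1+r)^1 + D_2/(1+r)^2 + D_3/(1+r)^3 + D_4/(1+r)^4 + D_5/(1+r)^5 + TV/(1+r)^5
    = 49829.08438 + 54212.61245 + 58981.76507 + 64170.46613 + 69815.62383 + 740336.51103 = 1037346.06289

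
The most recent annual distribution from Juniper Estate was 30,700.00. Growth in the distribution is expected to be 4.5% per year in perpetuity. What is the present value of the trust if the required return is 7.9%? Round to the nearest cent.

943573.53

D₁ = D₀ × (1 + g) = 30,700.00 × 1.045 = 32,081.5000
Growing perpetuity: P = D₁ / (r − g) = 32,081.5000 / (0.079 − 0.045) = 943,573.53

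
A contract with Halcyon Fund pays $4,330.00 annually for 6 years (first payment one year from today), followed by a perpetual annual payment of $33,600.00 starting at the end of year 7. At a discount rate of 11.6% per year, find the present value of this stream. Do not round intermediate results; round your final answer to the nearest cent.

PV of 6-year annuity: $4,330.00 × [1 − (1+0.116)^−6] / 0.116 = 18005.91269
Perpetuity value at year 6: $33,600.00 / 0.116 = 289655.17241
PV of perpetuity: 289655.17241 / (1+0.116)^6 = 149932.61669
Total PV = 18005.91269 + 149932.61669 = 167938.52938

$167938.53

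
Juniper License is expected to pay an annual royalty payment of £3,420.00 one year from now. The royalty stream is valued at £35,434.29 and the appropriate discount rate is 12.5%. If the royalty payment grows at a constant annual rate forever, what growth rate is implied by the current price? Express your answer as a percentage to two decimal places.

P = D₁/(r−g) ⇒ g = r − D₁/P = 0.125 − £3,420.00/£35,434.29 = 0.028483

2.85%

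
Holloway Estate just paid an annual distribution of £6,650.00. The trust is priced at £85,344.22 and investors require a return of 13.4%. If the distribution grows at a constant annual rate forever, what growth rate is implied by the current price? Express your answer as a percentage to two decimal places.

P = D₀(1+g)/(r−g) ⇒ P(r−g) = D₀(1+g) ⇒ g(P+D₀) = P·r − D₀
g = (P·r − D₀)/(P + D₀) = (£85,344.22×0.134 − £6,650.00) / (£85,344.22 + £6,650.00) = 0.052026

5.20%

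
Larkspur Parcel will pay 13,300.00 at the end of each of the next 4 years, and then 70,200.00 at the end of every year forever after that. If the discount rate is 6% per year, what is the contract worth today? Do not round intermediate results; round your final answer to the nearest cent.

972835.49

PV of 4-year annuity: 13,300.00 × [1 − (1+0.06)^−4] / 0.06 = 46085.90465
Perpetuity value at year 4: 70,200.00 / 0.06 = 1170000.00000
PV of perpetuity: 1170000.00000 / (1+0.06)^4 = 926749.58599
Total PV = 46085.90465 + 926749.58599 = 972835.49064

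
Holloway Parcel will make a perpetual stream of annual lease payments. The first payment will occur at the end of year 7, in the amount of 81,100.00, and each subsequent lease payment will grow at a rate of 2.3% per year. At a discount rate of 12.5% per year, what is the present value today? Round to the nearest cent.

Value at end of year 6: C₁ / (r − g) = 81,100.00 / (0.125 − 0.023) = 795,098.0392
Discount to today: PV = 795,098.0392 / (1 + 0.125)^6 = 795,098.0392 / 2.027287 = 392,198.16

392198.16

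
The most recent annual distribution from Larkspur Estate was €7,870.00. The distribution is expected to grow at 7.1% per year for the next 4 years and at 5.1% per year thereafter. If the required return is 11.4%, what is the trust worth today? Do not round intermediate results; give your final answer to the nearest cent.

€140721.36

D_1 = 8428.77000
D_2 = 9027.21267
D_3 = 9668.14477
D_4 = 10354.58305
Terminal value at year 4: TV = D_4×(1+g_2)/(r−g_2) = 10882.66678/0.063 = 172740.74260
P_0 = D_1/(1+r)^1 + D_2/(1+r)^2 + D_3/(1+r)^3 + D_4/(1+r)^4 + TV/(1+r)^4
    = 7566.22083 + 7274.16742 + 6993.38717 + 6723.44493 + 112164.13693 = 140721.35727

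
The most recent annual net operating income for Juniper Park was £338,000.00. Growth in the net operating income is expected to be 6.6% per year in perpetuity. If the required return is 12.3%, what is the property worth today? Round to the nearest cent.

D₁ = D₀ × (1 + g) = £338,000.00 × 1.066 = £360,308.0000
Growing perpetuity: P = D₁ / (r − g) = £360,308.0000 / (0.123 − 0.066) = £6,321,192.98

£6321192.98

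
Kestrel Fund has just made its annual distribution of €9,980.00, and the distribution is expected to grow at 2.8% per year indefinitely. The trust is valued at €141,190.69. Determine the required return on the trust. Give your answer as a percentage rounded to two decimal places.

D₁ = €9,980.00 × 1.028 = €10,259.4400
P = D₁/(r − g) ⇒ r = D₁/P + g = €10,259.4400/€141,190.69 + 0.028 = 0.072664 + 0.028 = 0.100664

10.07%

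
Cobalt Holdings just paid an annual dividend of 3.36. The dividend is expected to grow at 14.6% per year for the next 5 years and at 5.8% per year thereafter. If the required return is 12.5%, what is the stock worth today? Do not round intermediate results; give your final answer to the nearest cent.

D_1 = 3.85056
D_2 = 4.41274
D_3 = 5.05700
D_4 = 5.79532
D_5 = 6.64144
Terminal value at year 5: TV = D_5×(1+g_2)/(r−g_2) = 7.02665/0.067 = 104.87530
P_0 = D_1/(1+r)^1 + D_2/(1+r)^2 + D_3/(1+r)^3 + D_4/(1+r)^4 + D_5/(1+r)^5 + TV/(1+r)^5
    = 3.42272 + 3.48661 + 3.55169 + 3.61799 + 3.68553 + 58.19834 = 75.96289

75.96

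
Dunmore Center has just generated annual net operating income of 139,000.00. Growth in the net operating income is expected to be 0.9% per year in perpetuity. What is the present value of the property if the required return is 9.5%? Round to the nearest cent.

1630825.58

D₁ = D₀ × (1 + g) = 139,000.00 × 1.009 = 140,251.0000
Growing perpetuity: P = D₁ / (r − g) = 140,251.0000 / (0.095 − 0.009) = 1,630,825.58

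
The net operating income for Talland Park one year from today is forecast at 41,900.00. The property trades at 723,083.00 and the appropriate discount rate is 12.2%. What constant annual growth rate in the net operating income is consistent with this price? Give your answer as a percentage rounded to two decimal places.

P = D₁/(r−g) ⇒ g = r − D₁/P = 0.122 − 41,900.00/723,083.00 = 0.064054

6.41%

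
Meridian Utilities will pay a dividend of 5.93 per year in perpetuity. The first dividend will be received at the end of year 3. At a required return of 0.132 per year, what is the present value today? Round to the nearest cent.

35.06

Value at end of year 2: C / r = 5.93 / 0.132 = 44.9242
Discount to today: PV = 44.9242 / (1 + 0.132)^2 = 44.9242 / 1.281424 = 35.06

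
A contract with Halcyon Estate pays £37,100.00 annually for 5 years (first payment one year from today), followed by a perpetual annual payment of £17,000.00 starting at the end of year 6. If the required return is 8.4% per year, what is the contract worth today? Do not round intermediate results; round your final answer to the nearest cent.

£281795.42

PV of 5-year annuity: £37,100.00 × [1 − (1+0.084)^−5] / 0.084 = 146580.93361
Perpetuity value at year 5: £17,000.00 / 0.084 = 202380.95238
PV of perpetuity: 202380.95238 / (1+0.084)^5 = 135214.48685
Total PV = 146580.93361 + 135214.48685 = 281795.42045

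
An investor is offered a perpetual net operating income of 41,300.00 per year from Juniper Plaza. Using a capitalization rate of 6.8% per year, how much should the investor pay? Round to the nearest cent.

607352.94

Level perpetuity: PV = C / r = 41,300.00 / 0.068 = 607,352.94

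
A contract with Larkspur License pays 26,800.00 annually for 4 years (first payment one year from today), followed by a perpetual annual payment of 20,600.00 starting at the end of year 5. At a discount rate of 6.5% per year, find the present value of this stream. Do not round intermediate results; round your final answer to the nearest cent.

338163.03

PV of 4-year annuity: 26,800.00 × [1 − (1+0.065)^−4] / 0.065 = 91811.40252
Perpetuity value at year 4: 20,600.00 / 0.065 = 316923.07692
PV of perpetuity: 316923.07692 / (1+0.065)^4 = 246351.62573
Total PV = 91811.40252 + 246351.62573 = 338163.02825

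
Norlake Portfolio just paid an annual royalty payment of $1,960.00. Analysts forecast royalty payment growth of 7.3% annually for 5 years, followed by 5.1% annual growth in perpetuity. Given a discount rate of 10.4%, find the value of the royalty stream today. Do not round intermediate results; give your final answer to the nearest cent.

D_1 = 2103.08000
D_2 = 2256.60484
D_3 = 2421.33699
D_4 = 2598.09459
D_5 = 2787.75550
Terminal value at year 5: TV = D_5×(1+g_2)/(r−g_2) = 2929.93103/0.053 = 55281.71754
P_0 = D_1/(1+r)^1 + D_2/(1+r)^2 + D_3/(1+r)^3 + D_4/(1+r)^4 + D_5/(1+r)^5 + TV/(1+r)^5
    = 1904.96377 + 1851.47294 + 1799.48411 + 1748.95512 + 1699.84497 + 33708.24646 = 42712.96737

$42712.97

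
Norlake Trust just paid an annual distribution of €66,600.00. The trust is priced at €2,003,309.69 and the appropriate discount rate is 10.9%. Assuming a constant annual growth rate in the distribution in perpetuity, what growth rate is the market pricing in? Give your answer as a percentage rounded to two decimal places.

7.33%

P = D₀(1+g)/(r−g) ⇒ P(r−g) = D₀(1+g) ⇒ g(P+D₀) = P·r − D₀
g = (P·r − D₀)/(P + D₀) = (€2,003,309.69×0.109 − €66,600.00) / (€2,003,309.69 + €66,600.00) = 0.073318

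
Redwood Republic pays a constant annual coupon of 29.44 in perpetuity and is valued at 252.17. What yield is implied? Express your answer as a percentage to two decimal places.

11.67%

P = C/r ⇒ r = C/P = 29.44/252.17 = 0.116747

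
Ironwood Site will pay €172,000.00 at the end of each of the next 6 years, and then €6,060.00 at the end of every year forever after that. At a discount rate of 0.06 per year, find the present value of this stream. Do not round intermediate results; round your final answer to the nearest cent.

€916980.80

PV of 6-year annuity: €172,000.00 × [1 − (1+0.06)^−6] / 0.06 = 845779.78407
Perpetuity value at year 6: €6,060.00 / 0.06 = 101000.00000
PV of perpetuity: 101000.00000 / (1+0.06)^6 = 71201.01458
Total PV = 845779.78407 + 71201.01458 = 916980.79866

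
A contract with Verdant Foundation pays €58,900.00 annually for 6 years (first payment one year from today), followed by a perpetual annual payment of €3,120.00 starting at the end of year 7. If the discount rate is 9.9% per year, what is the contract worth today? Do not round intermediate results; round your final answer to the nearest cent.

€275165.18

PV of 6-year annuity: €58,900.00 × [1 − (1+0.099)^−6] / 0.099 = 257278.35370
Perpetuity value at year 6: €3,120.00 / 0.099 = 31515.15152
PV of perpetuity: 31515.15152 / (1+0.099)^6 = 17886.82446
Total PV = 257278.35370 + 17886.82446 = 275165.17816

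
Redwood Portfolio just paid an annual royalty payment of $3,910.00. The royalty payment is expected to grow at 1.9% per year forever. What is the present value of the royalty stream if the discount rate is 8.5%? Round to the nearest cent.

$60368.03

D₁ = D₀ × (1 + g) = $3,910.00 × 1.019 = $3,984.2900
Growing perpetuity: P = D₁ / (r − g) = $3,984.2900 / (0.085 − 0.019) = $60,368.03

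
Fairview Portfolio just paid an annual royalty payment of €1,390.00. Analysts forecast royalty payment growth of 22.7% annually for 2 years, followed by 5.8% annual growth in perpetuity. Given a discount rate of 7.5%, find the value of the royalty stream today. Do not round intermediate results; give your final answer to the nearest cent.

€116097.36

D_1 = 1705.53000
D_2 = 2092.68531
Terminal value at year 2: TV = D_2×(1+g_2)/(r−g_2) = 2214.06106/0.017 = 130238.88576
P_0 = D_1/(1+r)^1 + D_2/(1+r)^2 + TV/(1+r)^2
    = 1586.53953 + 1810.86885 + 112699.95523 = 116097.36361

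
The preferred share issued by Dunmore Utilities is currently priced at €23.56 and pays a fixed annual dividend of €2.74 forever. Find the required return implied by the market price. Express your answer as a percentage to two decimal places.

P = C/r ⇒ r = C/P = €2.74/€23.56 = 0.116299

11.63%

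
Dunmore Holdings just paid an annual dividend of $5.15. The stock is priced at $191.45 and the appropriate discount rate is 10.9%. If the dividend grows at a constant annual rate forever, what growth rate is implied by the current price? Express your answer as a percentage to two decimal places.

P = D₀(1+g)/(r−g) ⇒ P(r−g) = D₀(1+g) ⇒ g(P+D₀) = P·r − D₀
g = (P·r − D₀)/(P + D₀) = ($191.45×0.109 − $5.15) / ($191.45 + $5.15) = 0.079949

7.99%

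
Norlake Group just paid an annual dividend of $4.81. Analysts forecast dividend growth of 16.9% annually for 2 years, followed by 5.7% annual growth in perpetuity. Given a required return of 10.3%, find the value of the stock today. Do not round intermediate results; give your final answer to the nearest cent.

$134.65

D_1 = 5.62289
D_2 = 6.57316
Terminal value at year 2: TV = D_2×(1+g_2)/(r−g_2) = 6.94783/0.046 = 151.03975
P_0 = D_1/(1+r)^1 + D_2/(1+r)^2 + TV/(1+r)^2
    = 5.09782 + 5.40285 + 124.14814 = 134.64881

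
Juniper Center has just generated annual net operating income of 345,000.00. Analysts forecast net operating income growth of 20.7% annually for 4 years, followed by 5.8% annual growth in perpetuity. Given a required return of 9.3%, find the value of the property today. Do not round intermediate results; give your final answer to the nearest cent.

D_1 = 416415.00000
D_2 = 502612.90500
D_3 = 606653.77633
D_4 = 732231.10804
Terminal value at year 4: TV = D_4×(1+g_2)/(r−g_2) = 774700.51230/0.035 = 22134300.35150
P_0 = D_1/(1+r)^1 + D_2/(1+r)^2 + D_3/(1+r)^3 + D_4/(1+r)^4 + TV/(1+r)^4
    = 380983.53156 + 420720.14876 + 464601.29877 + 513059.25674 + 15509048.38947 = 17288412.62531

17288412.63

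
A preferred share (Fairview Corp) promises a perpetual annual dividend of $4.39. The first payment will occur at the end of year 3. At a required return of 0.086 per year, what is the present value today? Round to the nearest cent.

$43.28

Value at end of year 2: C / r = $4.39 / 0.086 = $51.0465
Discount to today: PV = $51.0465 / (1 + 0.086)^2 = $51.0465 / 1.179396 = $43.28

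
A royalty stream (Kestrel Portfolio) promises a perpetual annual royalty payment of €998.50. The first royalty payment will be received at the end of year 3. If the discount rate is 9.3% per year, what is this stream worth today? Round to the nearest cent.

€8987.21

Value at end of year 2: C / r = €998.50 / 0.093 = €10,736.5591
Discount to today: PV = €10,736.5591 / (1 + 0.093)^2 = €10,736.5591 / 1.194649 = €8,987.21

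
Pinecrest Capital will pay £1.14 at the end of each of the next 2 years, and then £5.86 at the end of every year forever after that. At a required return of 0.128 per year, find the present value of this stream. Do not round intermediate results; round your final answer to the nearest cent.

£37.89

PV of 2-year annuity: £1.14 × [1 − (1+0.128)^−2] / 0.128 = 1.90659
Perpetuity value at year 2: £5.86 / 0.128 = 45.78125
PV of perpetuity: 45.78125 / (1+0.128)^2 = 35.98069
Total PV = 1.90659 + 35.98069 = 37.88728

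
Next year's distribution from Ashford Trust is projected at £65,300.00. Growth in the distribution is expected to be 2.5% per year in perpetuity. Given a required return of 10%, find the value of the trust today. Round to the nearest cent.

£870666.67

Growing perpetuity: P = D₁ / (r − g) = £65,300.0000 / (0.1 − 0.025) = £870,666.67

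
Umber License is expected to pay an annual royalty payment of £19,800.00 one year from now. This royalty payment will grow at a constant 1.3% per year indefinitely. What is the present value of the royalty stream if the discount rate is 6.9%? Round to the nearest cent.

£353571.43

Growing perpetuity: P = D₁ / (r − g) = £19,800.0000 / (0.069 − 0.013) = £353,571.43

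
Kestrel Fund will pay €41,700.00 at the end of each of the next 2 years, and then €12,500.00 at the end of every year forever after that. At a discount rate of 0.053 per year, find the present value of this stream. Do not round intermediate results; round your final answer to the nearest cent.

PV of 2-year annuity: €41,700.00 × [1 − (1+0.053)^−2] / 0.053 = 77209.05945
Perpetuity value at year 2: €12,500.00 / 0.053 = 235849.05660
PV of perpetuity: 235849.05660 / (1+0.053)^2 = 212704.85413
Total PV = 77209.05945 + 212704.85413 = 289913.91358

€289913.91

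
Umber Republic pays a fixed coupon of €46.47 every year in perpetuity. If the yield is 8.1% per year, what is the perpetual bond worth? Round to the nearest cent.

Level perpetuity: PV = C / r = €46.47 / 0.081 = €573.70

€573.70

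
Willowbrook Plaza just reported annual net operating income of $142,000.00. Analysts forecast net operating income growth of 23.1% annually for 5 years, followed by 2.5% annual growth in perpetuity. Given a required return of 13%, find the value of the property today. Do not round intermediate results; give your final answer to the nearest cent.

$3051417.18

D_1 = 174802.00000
D_2 = 215181.26200
D_3 = 264888.13352
D_4 = 326077.29237
D_5 = 401401.14690
Terminal value at year 5: TV = D_5×(1+g_2)/(r−g_2) = 411436.17557/0.105 = 3918439.76738
P_0 = D_1/(1+r)^1 + D_2/(1+r)^2 + D_3/(1+r)^3 + D_4/(1+r)^4 + D_5/(1+r)^5 + TV/(1+r)^5
    = 154692.03540 + 168518.49166 + 183580.76392 + 199989.31008 + 217864.46080 + 2126772.11736 = 3051417.17922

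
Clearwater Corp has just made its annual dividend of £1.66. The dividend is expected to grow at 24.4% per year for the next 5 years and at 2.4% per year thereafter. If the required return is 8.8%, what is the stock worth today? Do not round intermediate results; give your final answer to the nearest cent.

D_1 = 2.06504
D_2 = 2.56891
D_3 = 3.19572
D_4 = 3.97548
D_5 = 4.94550
Terminal value at year 5: TV = D_5×(1+g_2)/(r−g_2) = 5.06419/0.064 = 79.12796
P_0 = D_1/(1+r)^1 + D_2/(1+r)^2 + D_3/(1+r)^3 + D_4/(1+r)^4 + D_5/(1+r)^5 + TV/(1+r)^5
    = 1.89801 + 2.17016 + 2.48132 + 2.83710 + 3.24389 + 51.90217 = 64.53264

£64.53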